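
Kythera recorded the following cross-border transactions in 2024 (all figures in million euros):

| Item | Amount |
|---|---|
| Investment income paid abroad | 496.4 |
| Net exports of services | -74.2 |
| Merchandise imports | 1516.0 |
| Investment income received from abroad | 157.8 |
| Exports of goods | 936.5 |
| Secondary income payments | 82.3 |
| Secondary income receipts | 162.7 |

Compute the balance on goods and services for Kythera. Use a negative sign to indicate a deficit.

-653.7

Goods balance = 936.5 - 1516.0 = -579.5
Services balance = -74.2
Trade balance (goods + services) = -579.5 + (-74.2) = -653.7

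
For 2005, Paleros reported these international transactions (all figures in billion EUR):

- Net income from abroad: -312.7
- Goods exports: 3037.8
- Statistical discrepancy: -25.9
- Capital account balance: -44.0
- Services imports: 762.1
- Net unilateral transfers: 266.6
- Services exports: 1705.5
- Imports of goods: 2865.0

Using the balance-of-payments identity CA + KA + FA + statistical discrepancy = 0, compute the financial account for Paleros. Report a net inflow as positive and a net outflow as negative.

Goods balance = 3037.8 - 2865.0 = 172.8
Services balance = 1705.5 - 762.1 = 943.4
Trade balance (goods + services) = 172.8 + 943.4 = 1116.2
Net primary income = -312.7
Net secondary income = 266.6
Current account = 1116.2 + (-312.7) + 266.6 = 1070.1
Financial account = -(1070.1 + (-44.0) + (-25.9)) = -1000.2

-1000.2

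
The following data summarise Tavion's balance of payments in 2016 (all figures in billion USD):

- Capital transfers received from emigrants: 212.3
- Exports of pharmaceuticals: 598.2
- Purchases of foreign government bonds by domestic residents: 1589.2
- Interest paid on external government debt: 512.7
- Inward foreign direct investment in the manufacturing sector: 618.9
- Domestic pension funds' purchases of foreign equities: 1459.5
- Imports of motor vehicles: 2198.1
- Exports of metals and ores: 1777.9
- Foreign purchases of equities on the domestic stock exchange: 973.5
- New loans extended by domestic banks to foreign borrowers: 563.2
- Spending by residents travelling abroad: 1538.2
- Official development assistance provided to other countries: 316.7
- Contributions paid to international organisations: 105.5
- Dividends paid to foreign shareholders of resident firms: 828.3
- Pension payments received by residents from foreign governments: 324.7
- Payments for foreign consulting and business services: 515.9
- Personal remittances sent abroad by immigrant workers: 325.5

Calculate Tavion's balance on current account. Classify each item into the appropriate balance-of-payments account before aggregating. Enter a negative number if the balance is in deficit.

-3640.1

Goods: 1777.9 - 2198.1 + 598.2 = 178.0
Services: -515.9 - 1538.2 = -2054.1
Primary income: -828.3 - 512.7 = -1341.0
Secondary income: -316.7 + 324.7 - 105.5 - 325.5 = -423.0
Current account = 178.0 + (-2054.1) + (-1341.0) + (-423.0) = -3640.1
(Excluded from the current account — capital account: capital transfers received from emigrants 212.3; financial account: purchases of foreign government bonds by domestic residents 1589.2, inward foreign direct investment in the manufacturing sector 618.9, domestic pension funds' purchases of foreign equities 1459.5, foreign purchases of equities on the domestic stock exchange 973.5, new loans extended by domestic banks to foreign borrowers 563.2.)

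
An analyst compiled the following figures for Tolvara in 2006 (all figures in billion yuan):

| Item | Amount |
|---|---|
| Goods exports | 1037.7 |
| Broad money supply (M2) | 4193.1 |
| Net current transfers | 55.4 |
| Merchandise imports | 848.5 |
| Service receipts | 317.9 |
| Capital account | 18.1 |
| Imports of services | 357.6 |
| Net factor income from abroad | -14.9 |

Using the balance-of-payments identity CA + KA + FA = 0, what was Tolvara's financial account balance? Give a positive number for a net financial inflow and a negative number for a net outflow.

Goods balance = 1037.7 - 848.5 = 189.2
Services balance = 317.9 - 357.6 = -39.7
Trade balance (goods + services) = 189.2 + (-39.7) = 149.5
Net primary income = -14.9
Net secondary income = 55.4
Current account = 149.5 + (-14.9) + 55.4 = 190.0
Financial account = -(190.0 + 18.1) = -208.1

-208.1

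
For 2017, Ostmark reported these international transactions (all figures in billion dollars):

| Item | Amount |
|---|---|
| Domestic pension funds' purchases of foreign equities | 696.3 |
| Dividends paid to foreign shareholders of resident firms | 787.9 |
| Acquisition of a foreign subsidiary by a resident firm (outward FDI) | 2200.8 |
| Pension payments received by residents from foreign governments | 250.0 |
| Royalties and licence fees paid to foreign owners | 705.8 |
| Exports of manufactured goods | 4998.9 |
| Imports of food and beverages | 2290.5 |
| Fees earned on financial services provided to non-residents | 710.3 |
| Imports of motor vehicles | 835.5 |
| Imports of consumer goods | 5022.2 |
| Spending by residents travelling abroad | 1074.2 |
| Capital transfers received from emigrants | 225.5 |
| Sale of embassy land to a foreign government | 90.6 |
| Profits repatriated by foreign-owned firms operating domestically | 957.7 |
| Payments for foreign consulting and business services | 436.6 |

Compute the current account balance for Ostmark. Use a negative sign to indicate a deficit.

Goods: -835.5 - 2290.5 - 5022.2 + 4998.9 = -3149.3
Services: 710.3 - 1074.2 - 436.6 - 705.8 = -1506.3
Primary income: -957.7 - 787.9 = -1745.6
Secondary income: 250.0
Current account = (-3149.3) + (-1506.3) + (-1745.6) + 250.0 = -6151.2
(Excluded from the current account — financial account: domestic pension funds' purchases of foreign equities 696.3, acquisition of a foreign subsidiary by a resident firm (outward FDI) 2200.8; capital account: capital transfers received from emigrants 225.5, sale of embassy land to a foreign government 90.6.)

-6151.2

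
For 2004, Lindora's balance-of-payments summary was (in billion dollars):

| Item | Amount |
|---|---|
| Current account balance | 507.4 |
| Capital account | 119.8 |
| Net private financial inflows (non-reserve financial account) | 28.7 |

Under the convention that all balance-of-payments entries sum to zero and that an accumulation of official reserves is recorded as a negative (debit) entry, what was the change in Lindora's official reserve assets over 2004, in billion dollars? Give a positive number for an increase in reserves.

655.9

Official reserve transactions balance = -(507.4 + 119.8 + 28.7) = -655.9
An accumulation of reserves is recorded as a debit (negative entry), so the change in the stock of reserves is the negative of that balance.
Change in official reserves = -(-655.9) = 655.9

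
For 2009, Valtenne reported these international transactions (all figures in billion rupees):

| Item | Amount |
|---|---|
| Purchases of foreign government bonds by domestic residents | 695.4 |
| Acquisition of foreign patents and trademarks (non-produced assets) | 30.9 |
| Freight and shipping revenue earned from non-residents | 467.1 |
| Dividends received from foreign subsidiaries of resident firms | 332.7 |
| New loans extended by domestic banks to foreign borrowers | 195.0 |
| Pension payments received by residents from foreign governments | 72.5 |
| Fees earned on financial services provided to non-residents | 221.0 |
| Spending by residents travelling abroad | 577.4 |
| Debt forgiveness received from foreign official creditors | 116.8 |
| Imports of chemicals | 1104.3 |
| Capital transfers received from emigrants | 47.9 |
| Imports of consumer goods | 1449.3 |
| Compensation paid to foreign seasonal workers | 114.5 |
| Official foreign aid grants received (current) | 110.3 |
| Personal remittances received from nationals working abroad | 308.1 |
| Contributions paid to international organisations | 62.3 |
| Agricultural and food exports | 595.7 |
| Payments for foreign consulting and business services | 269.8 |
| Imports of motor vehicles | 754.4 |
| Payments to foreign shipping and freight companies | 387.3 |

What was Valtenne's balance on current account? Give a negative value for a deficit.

Goods: -1104.3 - 754.4 + 595.7 - 1449.3 = -2712.3
Services: -577.4 + 221.0 - 387.3 + 467.1 - 269.8 = -546.4
Primary income: -114.5 + 332.7 = 218.2
Secondary income: -62.3 + 72.5 + 110.3 + 308.1 = 428.6
Current account = (-2712.3) + (-546.4) + 218.2 + 428.6 = -2611.9
(Excluded from the current account — financial account: purchases of foreign government bonds by domestic residents 695.4, new loans extended by domestic banks to foreign borrowers 195.0; capital account: acquisition of foreign patents and trademarks (non-produced assets) 30.9, debt forgiveness received from foreign official creditors 116.8, capital transfers received from emigrants 47.9.)

-2611.9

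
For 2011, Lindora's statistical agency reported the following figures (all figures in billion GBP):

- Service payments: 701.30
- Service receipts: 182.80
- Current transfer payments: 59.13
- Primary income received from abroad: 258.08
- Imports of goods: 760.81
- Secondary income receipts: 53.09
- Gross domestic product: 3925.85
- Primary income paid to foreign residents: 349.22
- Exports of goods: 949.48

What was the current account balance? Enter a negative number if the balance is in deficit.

-427.01

Goods balance = 949.48 - 760.81 = 188.67
Services balance = 182.80 - 701.30 = -518.50
Trade balance (goods + services) = 188.67 + (-518.50) = -329.83
Net primary income = 258.08 - 349.22 = -91.14
Net secondary income = 53.09 - 59.13 = -6.04
Current account = -329.83 + (-91.14) + (-6.04) = -427.01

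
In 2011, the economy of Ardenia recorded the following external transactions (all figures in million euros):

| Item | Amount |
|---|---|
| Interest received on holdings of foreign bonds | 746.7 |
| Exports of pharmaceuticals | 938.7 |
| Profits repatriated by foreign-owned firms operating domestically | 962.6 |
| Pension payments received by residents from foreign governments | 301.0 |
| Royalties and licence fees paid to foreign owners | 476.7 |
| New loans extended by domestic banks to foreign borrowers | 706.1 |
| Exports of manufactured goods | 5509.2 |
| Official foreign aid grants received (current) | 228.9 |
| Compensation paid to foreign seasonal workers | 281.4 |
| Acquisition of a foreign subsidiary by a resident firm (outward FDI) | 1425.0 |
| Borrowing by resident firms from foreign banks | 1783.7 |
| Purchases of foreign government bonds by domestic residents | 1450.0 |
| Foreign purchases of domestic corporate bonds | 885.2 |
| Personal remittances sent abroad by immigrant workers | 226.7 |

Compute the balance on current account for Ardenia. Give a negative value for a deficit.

5777.1

Goods: 938.7 + 5509.2 = 6447.9
Services: -476.7
Primary income: 746.7 - 281.4 - 962.6 = -497.3
Secondary income: 301.0 + 228.9 - 226.7 = 303.2
Current account = 6447.9 + (-476.7) + (-497.3) + 303.2 = 5777.1
(Excluded from the current account — financial account: new loans extended by domestic banks to foreign borrowers 706.1, acquisition of a foreign subsidiary by a resident firm (outward FDI) 1425.0, borrowing by resident firms from foreign banks 1783.7, purchases of foreign government bonds by domestic residents 1450.0, foreign purchases of domestic corporate bonds 885.2.)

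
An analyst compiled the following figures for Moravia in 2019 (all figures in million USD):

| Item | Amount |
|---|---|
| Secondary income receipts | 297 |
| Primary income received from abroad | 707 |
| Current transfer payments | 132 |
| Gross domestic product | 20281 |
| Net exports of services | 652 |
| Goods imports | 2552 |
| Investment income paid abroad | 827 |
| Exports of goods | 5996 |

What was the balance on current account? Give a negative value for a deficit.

Goods balance = 5996 - 2552 = 3444
Services balance = 652
Trade balance (goods + services) = 3444 + 652 = 4096
Net primary income = 707 - 827 = -120
Net secondary income = 297 - 132 = 165
Current account = 4096 + (-120) + 165 = 4141

4141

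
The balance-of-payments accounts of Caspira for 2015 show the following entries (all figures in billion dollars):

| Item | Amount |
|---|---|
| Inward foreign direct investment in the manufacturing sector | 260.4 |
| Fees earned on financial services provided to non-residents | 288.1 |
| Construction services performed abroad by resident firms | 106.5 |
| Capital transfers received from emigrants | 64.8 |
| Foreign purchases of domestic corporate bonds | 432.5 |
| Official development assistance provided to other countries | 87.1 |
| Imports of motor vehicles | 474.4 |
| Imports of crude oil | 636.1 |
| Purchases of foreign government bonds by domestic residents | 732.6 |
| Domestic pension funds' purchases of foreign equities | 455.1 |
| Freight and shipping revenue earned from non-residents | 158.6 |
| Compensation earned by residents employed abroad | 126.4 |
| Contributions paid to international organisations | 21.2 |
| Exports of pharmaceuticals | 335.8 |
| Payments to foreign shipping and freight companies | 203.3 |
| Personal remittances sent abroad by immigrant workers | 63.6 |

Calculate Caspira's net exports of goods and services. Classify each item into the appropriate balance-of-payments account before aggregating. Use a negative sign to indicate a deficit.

Goods: -474.4 + 335.8 - 636.1 = -774.7
Services: 288.1 + 106.5 + 158.6 - 203.3 = 349.9
Trade balance = -774.7 + 349.9 = -424.8
(Excluded from the trade balance — financial account: inward foreign direct investment in the manufacturing sector 260.4, foreign purchases of domestic corporate bonds 432.5, purchases of foreign government bonds by domestic residents 732.6, domestic pension funds' purchases of foreign equities 455.1; capital account: capital transfers received from emigrants 64.8; secondary income: official development assistance provided to other countries 87.1, contributions paid to international organisations 21.2, personal remittances sent abroad by immigrant workers 63.6; primary income: compensation earned by residents employed abroad 126.4.)

-424.8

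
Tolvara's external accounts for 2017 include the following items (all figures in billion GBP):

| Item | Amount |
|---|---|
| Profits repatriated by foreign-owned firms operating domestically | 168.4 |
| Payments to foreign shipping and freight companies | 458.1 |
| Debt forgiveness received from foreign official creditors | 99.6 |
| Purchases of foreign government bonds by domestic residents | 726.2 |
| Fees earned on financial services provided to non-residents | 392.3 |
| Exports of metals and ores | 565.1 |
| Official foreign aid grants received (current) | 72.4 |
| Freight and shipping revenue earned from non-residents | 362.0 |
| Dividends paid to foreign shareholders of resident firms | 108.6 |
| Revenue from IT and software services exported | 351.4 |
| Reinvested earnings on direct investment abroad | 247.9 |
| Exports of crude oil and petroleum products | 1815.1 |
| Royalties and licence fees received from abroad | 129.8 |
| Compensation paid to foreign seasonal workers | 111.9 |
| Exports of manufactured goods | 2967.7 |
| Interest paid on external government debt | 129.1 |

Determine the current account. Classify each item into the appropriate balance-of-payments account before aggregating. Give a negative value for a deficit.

5927.6

Goods: 565.1 + 1815.1 + 2967.7 = 5347.9
Services: 129.8 + 392.3 + 351.4 + 362.0 - 458.1 = 777.4
Primary income: -168.4 + 247.9 - 108.6 - 111.9 - 129.1 = -270.1
Secondary income: 72.4
Current account = 5347.9 + 777.4 + (-270.1) + 72.4 = 5927.6
(Excluded from the current account — capital account: debt forgiveness received from foreign official creditors 99.6; financial account: purchases of foreign government bonds by domestic residents 726.2.)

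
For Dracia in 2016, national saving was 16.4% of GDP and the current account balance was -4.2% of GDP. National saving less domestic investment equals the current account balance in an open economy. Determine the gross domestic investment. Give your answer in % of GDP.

20.6

S - I = CA (net lending to the rest of the world).
I = S - CA = 16.4 - (-4.2) = 20.6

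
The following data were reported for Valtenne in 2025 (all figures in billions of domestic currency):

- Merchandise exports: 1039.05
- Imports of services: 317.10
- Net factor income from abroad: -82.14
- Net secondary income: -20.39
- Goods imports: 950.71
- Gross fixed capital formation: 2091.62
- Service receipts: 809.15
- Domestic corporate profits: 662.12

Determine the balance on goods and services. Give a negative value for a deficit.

Goods balance = 1039.05 - 950.71 = 88.34
Services balance = 809.15 - 317.10 = 492.05
Trade balance (goods + services) = 88.34 + 492.05 = 580.39

580.39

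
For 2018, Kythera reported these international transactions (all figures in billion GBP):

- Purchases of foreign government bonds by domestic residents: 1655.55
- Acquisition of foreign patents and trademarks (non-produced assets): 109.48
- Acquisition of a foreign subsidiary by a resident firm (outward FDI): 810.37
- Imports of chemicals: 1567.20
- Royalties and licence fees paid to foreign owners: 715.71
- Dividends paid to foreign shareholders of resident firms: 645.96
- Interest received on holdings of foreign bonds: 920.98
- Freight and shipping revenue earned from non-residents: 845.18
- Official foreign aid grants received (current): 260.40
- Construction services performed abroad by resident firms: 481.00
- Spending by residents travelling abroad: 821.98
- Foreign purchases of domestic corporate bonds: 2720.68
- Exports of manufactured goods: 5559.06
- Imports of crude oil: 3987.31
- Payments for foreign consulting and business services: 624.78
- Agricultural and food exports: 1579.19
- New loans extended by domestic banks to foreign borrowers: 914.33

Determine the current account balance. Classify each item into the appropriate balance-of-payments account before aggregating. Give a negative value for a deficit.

1282.87

Goods: 1579.19 - 3987.31 + 5559.06 - 1567.20 = 1583.74
Services: 481.00 - 715.71 - 624.78 + 845.18 - 821.98 = -836.29
Primary income: -645.96 + 920.98 = 275.02
Secondary income: 260.40
Current account = 1583.74 + (-836.29) + 275.02 + 260.40 = 1282.87
(Excluded from the current account — financial account: purchases of foreign government bonds by domestic residents 1655.55, acquisition of a foreign subsidiary by a resident firm (outward FDI) 810.37, foreign purchases of domestic corporate bonds 2720.68, new loans extended by domestic banks to foreign borrowers 914.33; capital account: acquisition of foreign patents and trademarks (non-produced assets) 109.48.)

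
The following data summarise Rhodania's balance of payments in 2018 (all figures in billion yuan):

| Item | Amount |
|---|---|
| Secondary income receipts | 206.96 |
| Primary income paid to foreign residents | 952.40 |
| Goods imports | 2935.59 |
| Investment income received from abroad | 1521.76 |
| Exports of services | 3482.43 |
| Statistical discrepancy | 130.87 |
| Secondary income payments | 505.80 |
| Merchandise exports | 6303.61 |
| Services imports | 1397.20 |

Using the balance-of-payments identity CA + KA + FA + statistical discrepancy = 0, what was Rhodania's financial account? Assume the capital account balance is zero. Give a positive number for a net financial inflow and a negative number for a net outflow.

-5854.64

Goods balance = 6303.61 - 2935.59 = 3368.02
Services balance = 3482.43 - 1397.20 = 2085.23
Trade balance (goods + services) = 3368.02 + 2085.23 = 5453.25
Net primary income = 1521.76 - 952.40 = 569.36
Net secondary income = 206.96 - 505.80 = -298.84
Current account = 5453.25 + 569.36 + (-298.84) = 5723.77
Financial account = -(5723.77 + 130.87) = -5854.64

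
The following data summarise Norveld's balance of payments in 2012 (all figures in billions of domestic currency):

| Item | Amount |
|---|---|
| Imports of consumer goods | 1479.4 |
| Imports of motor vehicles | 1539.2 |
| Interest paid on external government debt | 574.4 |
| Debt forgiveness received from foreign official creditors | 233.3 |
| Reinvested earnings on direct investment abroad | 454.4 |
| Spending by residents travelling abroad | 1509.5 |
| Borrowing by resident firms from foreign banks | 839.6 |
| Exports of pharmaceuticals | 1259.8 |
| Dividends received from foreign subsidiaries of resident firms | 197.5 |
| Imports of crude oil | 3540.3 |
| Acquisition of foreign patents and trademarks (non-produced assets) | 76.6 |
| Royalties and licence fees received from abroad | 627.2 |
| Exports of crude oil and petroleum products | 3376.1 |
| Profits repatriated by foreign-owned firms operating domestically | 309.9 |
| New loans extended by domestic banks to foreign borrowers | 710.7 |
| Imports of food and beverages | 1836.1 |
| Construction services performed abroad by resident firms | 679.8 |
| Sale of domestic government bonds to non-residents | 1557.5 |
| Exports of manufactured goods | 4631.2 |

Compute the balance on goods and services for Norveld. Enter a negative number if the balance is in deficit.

669.6

Goods: 3376.1 - 1539.2 - 1836.1 - 1479.4 + 1259.8 + 4631.2 - 3540.3 = 872.1
Services: 627.2 - 1509.5 + 679.8 = -202.5
Trade balance = 872.1 + (-202.5) = 669.6
(Excluded from the trade balance — primary income: interest paid on external government debt 574.4, reinvested earnings on direct investment abroad 454.4, dividends received from foreign subsidiaries of resident firms 197.5, profits repatriated by foreign-owned firms operating domestically 309.9; capital account: debt forgiveness received from foreign official creditors 233.3, acquisition of foreign patents and trademarks (non-produced assets) 76.6; financial account: borrowing by resident firms from foreign banks 839.6, new loans extended by domestic banks to foreign borrowers 710.7, sale of domestic government bonds to non-residents 1557.5.)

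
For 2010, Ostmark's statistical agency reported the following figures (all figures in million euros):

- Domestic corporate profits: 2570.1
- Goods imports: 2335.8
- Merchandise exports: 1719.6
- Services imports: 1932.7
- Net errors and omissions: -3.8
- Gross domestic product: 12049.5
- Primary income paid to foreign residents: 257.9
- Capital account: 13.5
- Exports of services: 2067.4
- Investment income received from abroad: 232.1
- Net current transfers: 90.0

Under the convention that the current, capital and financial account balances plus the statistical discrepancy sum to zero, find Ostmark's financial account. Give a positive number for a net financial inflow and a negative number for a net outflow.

Goods balance = 1719.6 - 2335.8 = -616.2
Services balance = 2067.4 - 1932.7 = 134.7
Trade balance (goods + services) = -616.2 + 134.7 = -481.5
Net primary income = 232.1 - 257.9 = -25.8
Net secondary income = 90.0
Current account = -481.5 + (-25.8) + 90.0 = -417.3
Financial account = -(-417.3 + 13.5 + (-3.8)) = 407.6

407.6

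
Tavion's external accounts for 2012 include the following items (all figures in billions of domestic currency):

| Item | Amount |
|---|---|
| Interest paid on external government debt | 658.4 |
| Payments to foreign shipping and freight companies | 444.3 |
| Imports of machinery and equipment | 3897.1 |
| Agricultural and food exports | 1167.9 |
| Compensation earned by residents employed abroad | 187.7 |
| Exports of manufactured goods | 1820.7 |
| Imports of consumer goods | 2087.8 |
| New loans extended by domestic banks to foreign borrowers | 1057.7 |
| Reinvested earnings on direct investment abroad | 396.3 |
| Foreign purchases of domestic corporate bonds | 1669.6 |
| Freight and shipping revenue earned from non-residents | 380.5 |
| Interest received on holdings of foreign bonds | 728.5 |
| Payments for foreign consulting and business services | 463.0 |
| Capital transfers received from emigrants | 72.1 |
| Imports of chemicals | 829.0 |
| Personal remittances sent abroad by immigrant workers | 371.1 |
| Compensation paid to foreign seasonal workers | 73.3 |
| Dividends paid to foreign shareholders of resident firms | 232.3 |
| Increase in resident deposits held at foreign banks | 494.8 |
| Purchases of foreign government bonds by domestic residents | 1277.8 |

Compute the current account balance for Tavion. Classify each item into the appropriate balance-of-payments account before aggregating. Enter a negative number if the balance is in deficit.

Goods: 1820.7 - 2087.8 + 1167.9 - 829.0 - 3897.1 = -3825.3
Services: -444.3 - 463.0 + 380.5 = -526.8
Primary income: -232.3 - 658.4 - 73.3 + 396.3 + 728.5 + 187.7 = 348.5
Secondary income: -371.1
Current account = (-3825.3) + (-526.8) + 348.5 + (-371.1) = -4374.7
(Excluded from the current account — financial account: new loans extended by domestic banks to foreign borrowers 1057.7, foreign purchases of domestic corporate bonds 1669.6, increase in resident deposits held at foreign banks 494.8, purchases of foreign government bonds by domestic residents 1277.8; capital account: capital transfers received from emigrants 72.1.)

-4374.7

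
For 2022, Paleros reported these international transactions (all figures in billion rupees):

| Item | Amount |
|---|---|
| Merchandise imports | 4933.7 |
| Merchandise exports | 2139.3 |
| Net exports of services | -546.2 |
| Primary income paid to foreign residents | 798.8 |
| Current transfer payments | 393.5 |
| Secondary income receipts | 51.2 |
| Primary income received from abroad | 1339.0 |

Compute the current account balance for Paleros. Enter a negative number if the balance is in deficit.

-3142.7

Goods balance = 2139.3 - 4933.7 = -2794.4
Services balance = -546.2
Trade balance (goods + services) = -2794.4 + (-546.2) = -3340.6
Net primary income = 1339.0 - 798.8 = 540.2
Net secondary income = 51.2 - 393.5 = -342.3
Current account = -3340.6 + 540.2 + (-342.3) = -3142.7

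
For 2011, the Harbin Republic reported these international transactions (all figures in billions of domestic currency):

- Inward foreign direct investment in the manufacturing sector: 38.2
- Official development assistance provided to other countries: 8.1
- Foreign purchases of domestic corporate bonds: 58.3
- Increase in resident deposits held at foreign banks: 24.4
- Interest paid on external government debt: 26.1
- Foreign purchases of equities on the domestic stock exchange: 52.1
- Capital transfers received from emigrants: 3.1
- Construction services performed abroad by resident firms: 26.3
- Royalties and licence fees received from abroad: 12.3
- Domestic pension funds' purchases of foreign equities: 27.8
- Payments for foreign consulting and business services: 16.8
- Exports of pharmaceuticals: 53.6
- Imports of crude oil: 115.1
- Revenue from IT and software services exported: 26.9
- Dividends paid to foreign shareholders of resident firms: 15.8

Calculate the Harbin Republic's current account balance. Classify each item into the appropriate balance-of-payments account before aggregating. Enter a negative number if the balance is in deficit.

-62.8

Goods: 53.6 - 115.1 = -61.5
Services: 26.9 + 26.3 - 16.8 + 12.3 = 48.7
Primary income: -26.1 - 15.8 = -41.9
Secondary income: -8.1
Current account = (-61.5) + 48.7 + (-41.9) + (-8.1) = -62.8
(Excluded from the current account — financial account: inward foreign direct investment in the manufacturing sector 38.2, foreign purchases of domestic corporate bonds 58.3, increase in resident deposits held at foreign banks 24.4, foreign purchases of equities on the domestic stock exchange 52.1, domestic pension funds' purchases of foreign equities 27.8; capital account: capital transfers received from emigrants 3.1.)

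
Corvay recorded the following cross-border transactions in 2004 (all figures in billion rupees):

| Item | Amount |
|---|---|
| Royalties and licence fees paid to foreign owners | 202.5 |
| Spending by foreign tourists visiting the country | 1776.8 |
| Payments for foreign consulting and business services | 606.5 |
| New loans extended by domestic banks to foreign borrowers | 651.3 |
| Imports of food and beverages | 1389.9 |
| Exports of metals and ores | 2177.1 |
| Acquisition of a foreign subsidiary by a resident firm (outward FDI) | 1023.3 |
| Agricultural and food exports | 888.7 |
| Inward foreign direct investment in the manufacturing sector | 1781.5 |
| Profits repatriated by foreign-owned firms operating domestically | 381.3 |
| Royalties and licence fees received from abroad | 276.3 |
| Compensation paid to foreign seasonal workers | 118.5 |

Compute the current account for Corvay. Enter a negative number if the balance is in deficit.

Goods: 888.7 + 2177.1 - 1389.9 = 1675.9
Services: 1776.8 - 606.5 - 202.5 + 276.3 = 1244.1
Primary income: -381.3 - 118.5 = -499.8
Current account = 1675.9 + 1244.1 + (-499.8) = 2420.2
(Excluded from the current account — financial account: new loans extended by domestic banks to foreign borrowers 651.3, acquisition of a foreign subsidiary by a resident firm (outward FDI) 1023.3, inward foreign direct investment in the manufacturing sector 1781.5.)

2420.2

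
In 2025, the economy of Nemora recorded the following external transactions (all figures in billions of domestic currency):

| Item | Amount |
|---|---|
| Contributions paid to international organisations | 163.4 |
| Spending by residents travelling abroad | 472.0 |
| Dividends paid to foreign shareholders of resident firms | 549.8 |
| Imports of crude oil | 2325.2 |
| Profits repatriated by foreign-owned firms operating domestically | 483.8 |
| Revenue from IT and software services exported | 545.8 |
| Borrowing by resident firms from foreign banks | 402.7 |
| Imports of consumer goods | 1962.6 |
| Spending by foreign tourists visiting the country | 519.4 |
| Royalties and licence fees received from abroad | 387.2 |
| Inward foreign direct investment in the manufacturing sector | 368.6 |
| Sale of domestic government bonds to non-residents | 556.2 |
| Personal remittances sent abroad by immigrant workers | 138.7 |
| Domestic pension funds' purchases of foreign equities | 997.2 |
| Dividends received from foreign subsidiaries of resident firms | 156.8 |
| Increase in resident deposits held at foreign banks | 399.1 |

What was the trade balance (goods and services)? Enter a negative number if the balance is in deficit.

Goods: -1962.6 - 2325.2 = -4287.8
Services: -472.0 + 387.2 + 519.4 + 545.8 = 980.4
Trade balance = -4287.8 + 980.4 = -3307.4
(Excluded from the trade balance — secondary income: contributions paid to international organisations 163.4, personal remittances sent abroad by immigrant workers 138.7; primary income: dividends paid to foreign shareholders of resident firms 549.8, profits repatriated by foreign-owned firms operating domestically 483.8, dividends received from foreign subsidiaries of resident firms 156.8; financial account: borrowing by resident firms from foreign banks 402.7, inward foreign direct investment in the manufacturing sector 368.6, sale of domestic government bonds to non-residents 556.2, domestic pension funds' purchases of foreign equities 997.2, increase in resident deposits held at foreign banks 399.1.)

-3307.4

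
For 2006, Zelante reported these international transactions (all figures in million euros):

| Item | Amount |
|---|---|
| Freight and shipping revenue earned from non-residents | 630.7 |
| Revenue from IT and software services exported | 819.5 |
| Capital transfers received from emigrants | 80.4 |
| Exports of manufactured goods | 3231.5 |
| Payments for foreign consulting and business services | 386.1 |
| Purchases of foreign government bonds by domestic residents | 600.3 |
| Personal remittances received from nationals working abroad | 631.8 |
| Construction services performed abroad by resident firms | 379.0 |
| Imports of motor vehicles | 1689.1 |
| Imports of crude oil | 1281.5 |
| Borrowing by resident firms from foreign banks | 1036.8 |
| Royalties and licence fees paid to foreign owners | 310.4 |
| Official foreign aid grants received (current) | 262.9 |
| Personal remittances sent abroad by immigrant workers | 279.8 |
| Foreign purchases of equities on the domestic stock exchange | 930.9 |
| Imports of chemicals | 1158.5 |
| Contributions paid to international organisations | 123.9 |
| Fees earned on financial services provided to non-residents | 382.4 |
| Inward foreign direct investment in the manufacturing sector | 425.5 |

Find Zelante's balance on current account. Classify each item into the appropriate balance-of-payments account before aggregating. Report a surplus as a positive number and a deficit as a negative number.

1108.5

Goods: -1689.1 - 1281.5 + 3231.5 - 1158.5 = -897.6
Services: -310.4 + 630.7 + 379.0 + 382.4 + 819.5 - 386.1 = 1515.1
Secondary income: 631.8 - 123.9 + 262.9 - 279.8 = 491.0
Current account = (-897.6) + 1515.1 + 491.0 = 1108.5
(Excluded from the current account — capital account: capital transfers received from emigrants 80.4; financial account: purchases of foreign government bonds by domestic residents 600.3, borrowing by resident firms from foreign banks 1036.8, foreign purchases of equities on the domestic stock exchange 930.9, inward foreign direct investment in the manufacturing sector 425.5.)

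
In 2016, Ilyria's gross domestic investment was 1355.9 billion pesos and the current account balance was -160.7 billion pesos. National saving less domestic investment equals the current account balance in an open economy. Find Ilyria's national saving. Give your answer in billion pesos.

S = I + CA = 1355.9 + (-160.7) = 1195.2

1195.2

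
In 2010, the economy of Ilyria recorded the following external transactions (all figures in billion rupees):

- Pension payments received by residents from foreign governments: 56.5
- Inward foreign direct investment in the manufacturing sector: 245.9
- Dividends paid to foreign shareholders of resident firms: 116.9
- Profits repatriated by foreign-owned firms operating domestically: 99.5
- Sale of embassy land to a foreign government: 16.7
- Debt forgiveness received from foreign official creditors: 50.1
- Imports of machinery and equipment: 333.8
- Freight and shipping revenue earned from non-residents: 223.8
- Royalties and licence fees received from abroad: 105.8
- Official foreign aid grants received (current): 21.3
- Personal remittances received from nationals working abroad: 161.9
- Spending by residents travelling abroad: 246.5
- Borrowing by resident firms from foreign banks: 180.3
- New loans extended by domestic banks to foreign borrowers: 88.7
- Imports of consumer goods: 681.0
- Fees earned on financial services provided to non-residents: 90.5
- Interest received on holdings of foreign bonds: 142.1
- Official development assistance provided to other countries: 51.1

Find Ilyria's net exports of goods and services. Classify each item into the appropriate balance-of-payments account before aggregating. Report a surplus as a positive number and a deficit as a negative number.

Goods: -333.8 - 681.0 = -1014.8
Services: 90.5 + 105.8 + 223.8 - 246.5 = 173.6
Trade balance = -1014.8 + 173.6 = -841.2
(Excluded from the trade balance — secondary income: pension payments received by residents from foreign governments 56.5, official foreign aid grants received (current) 21.3, personal remittances received from nationals working abroad 161.9, official development assistance provided to other countries 51.1; financial account: inward foreign direct investment in the manufacturing sector 245.9, borrowing by resident firms from foreign banks 180.3, new loans extended by domestic banks to foreign borrowers 88.7; primary income: dividends paid to foreign shareholders of resident firms 116.9, profits repatriated by foreign-owned firms operating domestically 99.5, interest received on holdings of foreign bonds 142.1; capital account: sale of embassy land to a foreign government 16.7, debt forgiveness received from foreign official creditors 50.1.)

-841.2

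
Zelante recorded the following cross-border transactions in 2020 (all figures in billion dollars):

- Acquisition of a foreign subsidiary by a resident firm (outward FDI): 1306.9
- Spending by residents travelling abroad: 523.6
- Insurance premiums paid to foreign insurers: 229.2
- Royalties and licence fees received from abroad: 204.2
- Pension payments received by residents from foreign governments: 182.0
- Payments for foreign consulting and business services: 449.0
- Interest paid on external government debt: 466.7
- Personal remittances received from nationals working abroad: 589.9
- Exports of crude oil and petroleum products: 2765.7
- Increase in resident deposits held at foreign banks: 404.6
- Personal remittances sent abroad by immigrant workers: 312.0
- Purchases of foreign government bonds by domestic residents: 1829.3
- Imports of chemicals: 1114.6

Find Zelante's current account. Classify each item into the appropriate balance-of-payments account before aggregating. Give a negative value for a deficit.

646.7

Goods: -1114.6 + 2765.7 = 1651.1
Services: -229.2 - 523.6 - 449.0 + 204.2 = -997.6
Primary income: -466.7
Secondary income: 589.9 + 182.0 - 312.0 = 459.9
Current account = 1651.1 + (-997.6) + (-466.7) + 459.9 = 646.7
(Excluded from the current account — financial account: acquisition of a foreign subsidiary by a resident firm (outward FDI) 1306.9, increase in resident deposits held at foreign banks 404.6, purchases of foreign government bonds by domestic residents 1829.3.)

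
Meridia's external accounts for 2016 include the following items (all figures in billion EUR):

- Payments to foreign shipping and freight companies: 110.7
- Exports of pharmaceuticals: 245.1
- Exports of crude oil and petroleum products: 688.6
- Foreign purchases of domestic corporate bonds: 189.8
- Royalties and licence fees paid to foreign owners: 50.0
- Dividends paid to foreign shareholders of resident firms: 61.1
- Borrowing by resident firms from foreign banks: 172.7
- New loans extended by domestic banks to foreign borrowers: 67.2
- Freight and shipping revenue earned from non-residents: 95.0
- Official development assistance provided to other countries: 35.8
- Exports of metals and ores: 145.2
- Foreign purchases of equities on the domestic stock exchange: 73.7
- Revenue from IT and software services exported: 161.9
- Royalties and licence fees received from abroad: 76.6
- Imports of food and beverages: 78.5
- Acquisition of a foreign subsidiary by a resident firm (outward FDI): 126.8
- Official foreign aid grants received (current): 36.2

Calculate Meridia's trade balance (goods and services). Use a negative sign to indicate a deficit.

1173.2

Goods: 688.6 + 245.1 + 145.2 - 78.5 = 1000.4
Services: 76.6 + 161.9 + 95.0 - 50.0 - 110.7 = 172.8
Trade balance = 1000.4 + 172.8 = 1173.2
(Excluded from the trade balance — financial account: foreign purchases of domestic corporate bonds 189.8, borrowing by resident firms from foreign banks 172.7, new loans extended by domestic banks to foreign borrowers 67.2, foreign purchases of equities on the domestic stock exchange 73.7, acquisition of a foreign subsidiary by a resident firm (outward FDI) 126.8; primary income: dividends paid to foreign shareholders of resident firms 61.1; secondary income: official development assistance provided to other countries 35.8, official foreign aid grants received (current) 36.2.)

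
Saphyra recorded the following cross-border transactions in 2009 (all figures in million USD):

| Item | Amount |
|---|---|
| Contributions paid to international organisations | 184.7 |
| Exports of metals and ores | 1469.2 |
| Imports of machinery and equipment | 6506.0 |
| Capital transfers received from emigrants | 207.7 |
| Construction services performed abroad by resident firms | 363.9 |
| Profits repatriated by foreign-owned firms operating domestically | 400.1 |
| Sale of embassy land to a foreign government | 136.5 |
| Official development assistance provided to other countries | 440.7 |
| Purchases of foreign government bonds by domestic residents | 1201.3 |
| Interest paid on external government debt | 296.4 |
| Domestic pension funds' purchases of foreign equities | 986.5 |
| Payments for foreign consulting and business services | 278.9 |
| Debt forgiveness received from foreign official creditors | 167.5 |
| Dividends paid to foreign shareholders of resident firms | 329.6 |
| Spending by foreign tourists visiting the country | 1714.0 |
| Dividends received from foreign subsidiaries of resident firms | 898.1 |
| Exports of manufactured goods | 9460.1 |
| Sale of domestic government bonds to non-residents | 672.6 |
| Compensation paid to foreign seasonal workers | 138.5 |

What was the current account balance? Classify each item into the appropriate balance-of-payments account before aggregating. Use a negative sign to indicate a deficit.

Goods: 9460.1 - 6506.0 + 1469.2 = 4423.3
Services: -278.9 + 363.9 + 1714.0 = 1799.0
Primary income: 898.1 - 329.6 - 138.5 - 400.1 - 296.4 = -266.5
Secondary income: -440.7 - 184.7 = -625.4
Current account = 4423.3 + 1799.0 + (-266.5) + (-625.4) = 5330.4
(Excluded from the current account — capital account: capital transfers received from emigrants 207.7, sale of embassy land to a foreign government 136.5, debt forgiveness received from foreign official creditors 167.5; financial account: purchases of foreign government bonds by domestic residents 1201.3, domestic pension funds' purchases of foreign equities 986.5, sale of domestic government bonds to non-residents 672.6.)

5330.4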